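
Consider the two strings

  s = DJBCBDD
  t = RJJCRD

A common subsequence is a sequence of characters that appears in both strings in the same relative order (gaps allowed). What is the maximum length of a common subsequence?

3

Pick J (s #2, t #3) → C (s #4, t #4) → D (s #7, t #6); all 3 characters appear in both, in order, and the DP table's final entry dp[7][6] is also 3, so no common subsequence is longer.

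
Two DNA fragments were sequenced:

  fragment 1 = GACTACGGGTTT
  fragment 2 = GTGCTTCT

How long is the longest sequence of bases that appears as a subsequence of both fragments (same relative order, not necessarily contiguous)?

Match G [1,1] → T [4,2] → C [6,4] → T [10,5] → T [11,6] → T [12,8] — 6 bases in the same relative order in both, and the DP table's final entry dp[12][8] is also 6, so no common subsequence is longer.

6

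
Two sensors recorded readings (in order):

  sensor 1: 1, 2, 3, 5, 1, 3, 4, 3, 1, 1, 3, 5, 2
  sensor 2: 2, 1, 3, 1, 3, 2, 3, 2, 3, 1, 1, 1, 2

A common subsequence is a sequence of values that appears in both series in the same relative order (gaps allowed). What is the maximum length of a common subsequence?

Match 1 (sensor 1 #1, sensor 2 #2) → 3 (sensor 1 #3, sensor 2 #3) → 1 (sensor 1 #5, sensor 2 #4) → 3 (sensor 1 #6, sensor 2 #7) → 3 (sensor 1 #8, sensor 2 #9) → 1 (sensor 1 #9, sensor 2 #11) → 1 (sensor 1 #10, sensor 2 #12) → 2 (sensor 1 #13, sensor 2 #13) — 8 values in the same relative order in both. dp[13][13] = 8 confirms this is the maximum.

8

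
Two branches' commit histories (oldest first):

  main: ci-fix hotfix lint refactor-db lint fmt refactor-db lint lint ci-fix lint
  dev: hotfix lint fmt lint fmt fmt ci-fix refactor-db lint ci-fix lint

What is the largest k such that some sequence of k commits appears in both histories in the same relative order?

One common subsequence of length 8: hotfix at main[2]=dev[1] → lint at main[3]=dev[2] → lint at main[5]=dev[4] → fmt at main[6]=dev[6] → refactor-db at main[7]=dev[8] → lint at main[9]=dev[9] → ci-fix at main[10]=dev[10] → lint at main[11]=dev[11]. The LCS DP gives dp[11][11] = 8, so this is optimal.

8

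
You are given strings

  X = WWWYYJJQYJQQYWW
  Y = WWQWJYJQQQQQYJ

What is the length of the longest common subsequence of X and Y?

Taking W [1,1], then W [2,2], then W [3,4], then Y [5,6], then J [6,7], then Q [8,10], then Q [11,11], then Q [12,12], then Y [13,13] gives a common subsequence of length 9, and the DP table's final entry dp[15][14] is also 9, so no common subsequence is longer.

9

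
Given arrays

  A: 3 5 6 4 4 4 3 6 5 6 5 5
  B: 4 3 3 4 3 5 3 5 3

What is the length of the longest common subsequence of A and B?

5

Match 3 (A #1, B #3) → 4 (A #6, B #4) → 3 (A #7, B #5) → 5 (A #9, B #6) → 5 (A #11, B #8) — 5 values in the same relative order in both. dp[12][9] = 5 confirms this is the maximum.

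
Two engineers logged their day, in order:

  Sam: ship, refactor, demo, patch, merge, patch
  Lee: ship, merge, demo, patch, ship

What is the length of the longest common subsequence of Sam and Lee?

3

Taking ship (Sam #1, Lee #1) → demo (Sam #3, Lee #3) → patch (Sam #4, Lee #4) gives a common subsequence of length 3. The LCS DP gives dp[6][5] = 3, so this is optimal.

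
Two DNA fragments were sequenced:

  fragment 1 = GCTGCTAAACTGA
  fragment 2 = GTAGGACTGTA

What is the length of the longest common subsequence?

Let dp[i][j] be the LCS length of the first i bases of fragment 1 and the first j bases of fragment 2. dp[i][j] = dp[i-1][j-1]+1 when the i-th and j-th bases match, else max(dp[i-1][j], dp[i][j-1]).
    ·  G  T  A  G  G  A  C  T  G  T  A
 ·  0  0  0  0  0  0  0  0  0  0  0  0
 G  0  1  1  1  1  1  1  1  1  1  1  1
 C  0  1  1  1  1  1  1  2  2  2  2  2
 T  0  1  2  2  2  2  2  2  3  3  3  3
 G  0  1  2  2  3  3  3  3  3  4  4  4
 C  0  1  2  2  3  3  3  4  4  4  4  4
 T  0  1  2  2  3  3  3  4  5  5  5  5
 A  0  1  2  3  3  3  4  4  5  5  5  6
 A  0  1  2  3  3  3  4  4  5  5  5  6
 A  0  1  2  3  3  3  4  4  5  5  5  6
 C  0  1  2  3  3  3  4  5  5  5  5  6
 T  0  1  2  3  3  3  4  5  6  6  6  6
 G  0  1  2  3  4  4  4  5  6  7  7  7
 A  0  1  2  3  4  4  5  5  6  7  7  8
dp[13][11] = 8. One LCS (by backtracking along matches): GTGACTGA.

8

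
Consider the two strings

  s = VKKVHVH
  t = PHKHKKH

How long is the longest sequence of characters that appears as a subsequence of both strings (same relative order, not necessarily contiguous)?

Let dp[i][j] be the LCS length of the first i characters of s and the first j characters of t. dp[i][j] = dp[i-1][j-1]+1 when the i-th and j-th characters match, else max(dp[i-1][j], dp[i][j-1]).
    ·  P  H  K  H  K  K  H
 ·  0  0  0  0  0  0  0  0
 V  0  0  0  0  0  0  0  0
 K  0  0  0  1  1  1  1  1
 K  0  0  0  1  1  2  2  2
 V  0  0  0  1  1  2  2  2
 H  0  0  1  1  2  2  2  3
 V  0  0  1  1  2  2  2  3
 H  0  0  1  1  2  2  2  3
dp[7][7] = 3. One LCS (by backtracking along matches): KKH.

3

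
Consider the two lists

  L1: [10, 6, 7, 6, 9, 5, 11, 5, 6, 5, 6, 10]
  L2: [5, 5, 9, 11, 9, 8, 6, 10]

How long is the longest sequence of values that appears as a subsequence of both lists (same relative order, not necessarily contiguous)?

One common subsequence of length 4: 9 [5,3], 11 [7,4], 6 [11,7], 10 [12,8], and the DP table's final entry dp[12][8] is also 4, so no common subsequence is longer.

4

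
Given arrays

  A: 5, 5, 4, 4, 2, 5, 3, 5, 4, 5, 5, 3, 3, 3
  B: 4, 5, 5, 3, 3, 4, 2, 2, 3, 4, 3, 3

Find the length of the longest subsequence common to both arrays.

8

One common subsequence of length 8: 5 (A #1, B #2), then 5 (A #2, B #3), then 4 (A #3, B #6), then 2 (A #5, B #8), then 3 (A #7, B #9), then 4 (A #9, B #10), then 3 (A #13, B #11), then 3 (A #14, B #12). The LCS DP gives dp[14][12] = 8, so this is optimal.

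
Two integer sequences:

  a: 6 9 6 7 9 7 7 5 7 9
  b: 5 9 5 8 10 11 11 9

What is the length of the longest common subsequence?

3

Let dp[i][j] be the LCS length of the first i values of a and the first j values of b. dp[i][j] = dp[i-1][j-1]+1 when the i-th and j-th values match, else max(dp[i-1][j], dp[i][j-1]).
    ·  5  9  5  8 10 11 11  9
 ·  0  0  0  0  0  0  0  0  0
 6  0  0  0  0  0  0  0  0  0
 9  0  0  1  1  1  1  1  1  1
 6  0  0  1  1  1  1  1  1  1
 7  0  0  1  1  1  1  1  1  1
 9  0  0  1  1  1  1  1  1  2
 7  0  0  1  1  1  1  1  1  2
 7  0  0  1  1  1  1  1  1  2
 5  0  1  1  2  2  2  2  2  2
 7  0  1  1  2  2  2  2  2  2
 9  0  1  2  2  2  2  2  2  3
dp[10][8] = 3. One LCS (by backtracking along matches): 9, 5, 9.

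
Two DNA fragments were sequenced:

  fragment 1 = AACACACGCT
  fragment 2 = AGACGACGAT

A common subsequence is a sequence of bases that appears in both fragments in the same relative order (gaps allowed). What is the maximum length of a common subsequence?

7

Let dp[i][j] be the LCS length of the first i bases of fragment 1 and the first j bases of fragment 2. dp[i][j] = dp[i-1][j-1]+1 when the i-th and j-th bases match, else max(dp[i-1][j], dp[i][j-1]).
    ·  A  G  A  C  G  A  C  G  A  T
 ·  0  0  0  0  0  0  0  0  0  0  0
 A  0  1  1  1  1  1  1  1  1  1  1
 A  0  1  1  2  2  2  2  2  2  2  2
 C  0  1  1  2  3  3  3  3  3  3  3
 A  0  1  1  2  3  3  4  4  4  4  4
 C  0  1  1  2  3  3  4  5  5  5  5
 A  0  1  1  2  3  3  4  5  5  6  6
 C  0  1  1  2  3  3  4  5  5  6  6
 G  0  1  2  2  3  4  4  5  6  6  6
 C  0  1  2  2  3  4  4  5  6  6  6
 T  0  1  2  2  3  4  4  5  6  6  7
dp[10][10] = 7. One LCS (by backtracking along matches): AACACAT.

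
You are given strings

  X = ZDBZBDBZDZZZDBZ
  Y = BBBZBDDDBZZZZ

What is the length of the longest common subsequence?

9

Pick B (X #3, Y #3), Z (X #4, Y #4), B (X #5, Y #5), D (X #6, Y #8), B (X #7, Y #9), Z (X #10, Y #10), Z (X #11, Y #11), Z (X #12, Y #12), Z (X #15, Y #13); all 9 characters appear in both, in order. dp[15][13] = 9 confirms this is the maximum.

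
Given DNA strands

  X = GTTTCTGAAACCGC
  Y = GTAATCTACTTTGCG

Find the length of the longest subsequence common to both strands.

Match G (X #1, Y #1); then T (X #2, Y #2); then T (X #3, Y #5); then T (X #4, Y #7); then C (X #5, Y #9); then T (X #6, Y #12); then G (X #7, Y #13); then C (X #12, Y #14); then G (X #13, Y #15) — 9 bases in the same relative order in both. Since dp[14][15] = 9, nothing longer is possible.

9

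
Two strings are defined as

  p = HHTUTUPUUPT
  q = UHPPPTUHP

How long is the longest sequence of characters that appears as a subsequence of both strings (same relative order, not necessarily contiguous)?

4

Pick H at p[1]=q[2] → T at p[3]=q[6] → U at p[4]=q[7] → P at p[10]=q[9]; all 4 characters appear in both, in order. Since dp[11][9] = 4, nothing longer is possible.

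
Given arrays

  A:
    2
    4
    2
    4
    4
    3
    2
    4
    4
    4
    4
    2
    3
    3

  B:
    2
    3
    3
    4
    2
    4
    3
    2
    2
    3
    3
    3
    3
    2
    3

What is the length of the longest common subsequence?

9

Match 2 (A #1, B #1), then 4 (A #2, B #4), then 2 (A #3, B #5), then 4 (A #5, B #6), then 3 (A #6, B #7), then 2 (A #7, B #8), then 2 (A #12, B #9), then 3 (A #13, B #13), then 3 (A #14, B #15) — 9 values in the same relative order in both. The LCS DP gives dp[14][15] = 9, so this is optimal.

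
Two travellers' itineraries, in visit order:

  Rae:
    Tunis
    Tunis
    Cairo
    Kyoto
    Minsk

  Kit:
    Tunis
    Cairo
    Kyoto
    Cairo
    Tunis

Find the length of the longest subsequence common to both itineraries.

Taking Tunis at Rae[2]=Kit[1] → Cairo at Rae[3]=Kit[2] → Kyoto at Rae[4]=Kit[3] gives a common subsequence of length 3. The LCS DP gives dp[5][5] = 3, so this is optimal.

3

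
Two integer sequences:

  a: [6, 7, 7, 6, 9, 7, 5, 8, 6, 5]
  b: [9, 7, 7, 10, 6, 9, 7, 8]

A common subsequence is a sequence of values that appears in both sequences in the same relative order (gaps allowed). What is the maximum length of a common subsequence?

6

Pick 7 (a #2, b #2) → 7 (a #3, b #3) → 6 (a #4, b #5) → 9 (a #5, b #6) → 7 (a #6, b #7) → 8 (a #8, b #8); all 6 values appear in both, in order, and the DP table's final entry dp[10][8] is also 6, so no common subsequence is longer.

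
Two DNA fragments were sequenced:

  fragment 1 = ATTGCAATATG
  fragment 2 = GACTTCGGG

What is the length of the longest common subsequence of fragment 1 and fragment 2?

Pick A (fragment 1 #1, fragment 2 #2), T (fragment 1 #2, fragment 2 #4), T (fragment 1 #3, fragment 2 #5), G (fragment 1 #4, fragment 2 #8), G (fragment 1 #11, fragment 2 #9); all 5 bases appear in both, in order. The LCS DP gives dp[11][9] = 5, so this is optimal.

5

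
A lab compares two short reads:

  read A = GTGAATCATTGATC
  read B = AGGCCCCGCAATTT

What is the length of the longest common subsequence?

Match G [1,3] → G [3,8] → A [5,10] → A [8,11] → T [9,12] → T [10,13] → T [13,14] — 7 bases in the same relative order in both. dp[14][14] = 7 confirms this is the maximum.

7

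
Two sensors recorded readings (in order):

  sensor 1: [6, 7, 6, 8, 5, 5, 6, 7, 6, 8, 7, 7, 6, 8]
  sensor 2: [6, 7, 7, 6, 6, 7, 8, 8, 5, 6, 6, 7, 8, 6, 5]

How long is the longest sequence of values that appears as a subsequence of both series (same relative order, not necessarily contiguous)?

9

Pick 6 [1,1], 7 [2,3], 6 [3,5], 8 [4,8], 5 [5,9], 6 [7,11], 7 [8,12], 8 [10,13], 6 [13,14]; all 9 values appear in both, in order, and the DP table's final entry dp[14][15] is also 9, so no common subsequence is longer.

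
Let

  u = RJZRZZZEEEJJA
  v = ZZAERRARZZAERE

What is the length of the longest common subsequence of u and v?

One common subsequence of length 6: R [1,6]; then R [4,8]; then Z [5,9]; then Z [6,10]; then E [8,12]; then E [10,14]. dp[13][14] = 6 confirms this is the maximum.

6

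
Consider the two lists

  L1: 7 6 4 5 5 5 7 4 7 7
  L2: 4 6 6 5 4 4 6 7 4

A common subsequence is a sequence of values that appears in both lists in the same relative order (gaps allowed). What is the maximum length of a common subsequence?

Match 6 at L1[2]=L2[3], then 4 at L1[3]=L2[6], then 7 at L1[7]=L2[8], then 4 at L1[8]=L2[9] — 4 values in the same relative order in both. Since dp[10][9] = 4, nothing longer is possible.

4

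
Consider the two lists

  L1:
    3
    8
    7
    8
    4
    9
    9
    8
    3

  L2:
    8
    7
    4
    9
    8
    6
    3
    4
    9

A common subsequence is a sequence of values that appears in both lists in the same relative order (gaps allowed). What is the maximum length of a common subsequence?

6

Let dp[i][j] be the LCS length of the first i values of L1 and the first j values of L2. dp[i][j] = dp[i-1][j-1]+1 when the i-th and j-th values match, else max(dp[i-1][j], dp[i][j-1]).
    ·  8  7  4  9  8  6  3  4  9
 ·  0  0  0  0  0  0  0  0  0  0
 3  0  0  0  0  0  0  0  1  1  1
 8  0  1  1  1  1  1  1  1  1  1
 7  0  1  2  2  2  2  2  2  2  2
 8  0  1  2  2  2  3  3  3  3  3
 4  0  1  2  3  3  3  3  3  4  4
 9  0  1  2  3  4  4  4  4  4  5
 9  0  1  2  3  4  4  4  4  4  5
 8  0  1  2  3  4  5  5  5  5  5
 3  0  1  2  3  4  5  5  6  6  6
dp[9][9] = 6. One LCS (by backtracking along matches): 8, 7, 4, 9, 8, 3.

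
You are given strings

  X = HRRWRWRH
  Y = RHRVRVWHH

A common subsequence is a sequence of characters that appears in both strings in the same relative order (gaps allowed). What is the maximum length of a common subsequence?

Let dp[i][j] be the LCS length of the first i characters of X and the first j characters of Y. dp[i][j] = dp[i-1][j-1]+1 when the i-th and j-th characters match, else max(dp[i-1][j], dp[i][j-1]).
    ·  R  H  R  V  R  V  W  H  H
 ·  0  0  0  0  0  0  0  0  0  0
 H  0  0  1  1  1  1  1  1  1  1
 R  0  1  1  2  2  2  2  2  2  2
 R  0  1  1  2  2  3  3  3  3  3
 W  0  1  1  2  2  3  3  4  4  4
 R  0  1  1  2  2  3  3  4  4  4
 W  0  1  1  2  2  3  3  4  4  4
 R  0  1  1  2  2  3  3  4  4  4
 H  0  1  2  2  2  3  3  4  5  5
dp[8][9] = 5. One LCS (by backtracking along matches): HRRWH.

5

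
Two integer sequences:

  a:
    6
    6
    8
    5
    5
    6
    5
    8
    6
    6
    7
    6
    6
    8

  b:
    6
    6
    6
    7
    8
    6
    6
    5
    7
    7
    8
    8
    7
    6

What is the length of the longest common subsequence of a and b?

Taking 6 at a[1]=b[2]; then 6 at a[2]=b[3]; then 8 at a[3]=b[5]; then 6 at a[6]=b[7]; then 5 at a[7]=b[8]; then 8 at a[8]=b[12]; then 7 at a[11]=b[13]; then 6 at a[13]=b[14] gives a common subsequence of length 8. dp[14][14] = 8 confirms this is the maximum.

8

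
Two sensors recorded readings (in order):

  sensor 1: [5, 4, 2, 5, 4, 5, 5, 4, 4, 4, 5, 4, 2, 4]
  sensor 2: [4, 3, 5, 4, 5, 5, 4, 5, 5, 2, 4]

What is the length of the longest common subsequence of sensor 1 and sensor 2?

Taking 4 at sensor 1[2]=sensor 2[1], then 5 at sensor 1[4]=sensor 2[3], then 4 at sensor 1[5]=sensor 2[4], then 5 at sensor 1[6]=sensor 2[5], then 5 at sensor 1[7]=sensor 2[6], then 4 at sensor 1[8]=sensor 2[7], then 5 at sensor 1[11]=sensor 2[9], then 2 at sensor 1[13]=sensor 2[10], then 4 at sensor 1[14]=sensor 2[11] gives a common subsequence of length 9. The LCS DP gives dp[14][11] = 9, so this is optimal.

9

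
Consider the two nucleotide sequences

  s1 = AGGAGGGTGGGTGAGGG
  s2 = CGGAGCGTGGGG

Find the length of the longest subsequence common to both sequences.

Pick G at s1[2]=s2[2]; then G at s1[3]=s2[3]; then A at s1[4]=s2[4]; then G at s1[5]=s2[5]; then G at s1[11]=s2[7]; then T at s1[12]=s2[8]; then G at s1[13]=s2[9]; then G at s1[15]=s2[10]; then G at s1[16]=s2[11]; then G at s1[17]=s2[12]; all 10 bases appear in both, in order. The LCS DP gives dp[17][12] = 10, so this is optimal.

10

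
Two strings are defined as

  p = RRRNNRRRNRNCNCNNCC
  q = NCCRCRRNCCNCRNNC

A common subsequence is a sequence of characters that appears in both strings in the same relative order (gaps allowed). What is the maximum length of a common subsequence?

11

Match N at p[4]=q[1], then R at p[6]=q[4], then R at p[7]=q[6], then R at p[8]=q[7], then N at p[9]=q[8], then C at p[12]=q[10], then N at p[13]=q[11], then C at p[14]=q[12], then N at p[15]=q[14], then N at p[16]=q[15], then C at p[18]=q[16] — 11 characters in the same relative order in both, and the DP table's final entry dp[18][16] is also 11, so no common subsequence is longer.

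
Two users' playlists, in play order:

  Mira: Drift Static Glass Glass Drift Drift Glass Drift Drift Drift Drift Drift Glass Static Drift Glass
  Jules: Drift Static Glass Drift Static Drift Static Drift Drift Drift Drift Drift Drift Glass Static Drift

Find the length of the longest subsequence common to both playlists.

13

Taking Drift [1,1], then Static [2,2], then Glass [3,3], then Drift [5,6], then Drift [6,8], then Drift [8,9], then Drift [9,10], then Drift [10,11], then Drift [11,12], then Drift [12,13], then Glass [13,14], then Static [14,15], then Drift [15,16] gives a common subsequence of length 13, and the DP table's final entry dp[16][16] is also 13, so no common subsequence is longer.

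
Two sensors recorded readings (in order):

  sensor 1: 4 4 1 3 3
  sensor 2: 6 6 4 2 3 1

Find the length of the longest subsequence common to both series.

2

One common subsequence of length 2: 4 (sensor 1 #1, sensor 2 #3) → 1 (sensor 1 #3, sensor 2 #6), and the DP table's final entry dp[5][6] is also 2, so no common subsequence is longer.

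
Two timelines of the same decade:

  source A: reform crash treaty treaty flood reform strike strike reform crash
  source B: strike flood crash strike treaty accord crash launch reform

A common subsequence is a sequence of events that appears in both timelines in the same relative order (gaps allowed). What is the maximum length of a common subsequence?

3

Taking crash (source A #2, source B #3); then treaty (source A #3, source B #5); then reform (source A #9, source B #9) gives a common subsequence of length 3. dp[10][9] = 3 confirms this is the maximum.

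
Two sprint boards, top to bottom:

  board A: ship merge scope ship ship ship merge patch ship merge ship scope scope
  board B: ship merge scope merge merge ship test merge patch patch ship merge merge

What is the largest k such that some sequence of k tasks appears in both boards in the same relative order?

One common subsequence of length 8: ship (board A #1, board B #1), merge (board A #2, board B #2), scope (board A #3, board B #3), ship (board A #4, board B #6), merge (board A #7, board B #8), patch (board A #8, board B #10), ship (board A #9, board B #11), merge (board A #10, board B #13). dp[13][13] = 8 confirms this is the maximum.

8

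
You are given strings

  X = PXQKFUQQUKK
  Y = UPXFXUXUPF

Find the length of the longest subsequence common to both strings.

Match P (X #1, Y #2), X (X #2, Y #3), F (X #5, Y #4), U (X #6, Y #6), U (X #9, Y #8) — 5 characters in the same relative order in both, and the DP table's final entry dp[11][10] is also 5, so no common subsequence is longer.

5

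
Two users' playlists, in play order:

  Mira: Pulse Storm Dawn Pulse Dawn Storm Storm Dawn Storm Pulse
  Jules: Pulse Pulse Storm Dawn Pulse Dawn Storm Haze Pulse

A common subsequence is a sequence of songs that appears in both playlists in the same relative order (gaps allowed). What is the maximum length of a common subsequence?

Match Pulse (Mira #1, Jules #2), then Storm (Mira #2, Jules #3), then Dawn (Mira #3, Jules #4), then Pulse (Mira #4, Jules #5), then Dawn (Mira #5, Jules #6), then Storm (Mira #6, Jules #7), then Pulse (Mira #10, Jules #9) — 7 songs in the same relative order in both. Since dp[10][9] = 7, nothing longer is possible.

7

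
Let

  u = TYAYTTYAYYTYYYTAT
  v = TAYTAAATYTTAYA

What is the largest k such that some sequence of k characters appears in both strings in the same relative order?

9

Pick T [1,1]; then Y [2,3]; then A [3,7]; then Y [4,9]; then T [5,10]; then T [6,11]; then A [8,12]; then Y [14,13]; then A [16,14]; all 9 characters appear in both, in order. dp[17][14] = 9 confirms this is the maximum.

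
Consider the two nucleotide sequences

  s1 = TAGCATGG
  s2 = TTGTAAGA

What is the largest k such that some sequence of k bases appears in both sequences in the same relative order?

4

One common subsequence of length 4: T [1,4], A [2,6], G [3,7], A [5,8], and the DP table's final entry dp[8][8] is also 4, so no common subsequence is longer.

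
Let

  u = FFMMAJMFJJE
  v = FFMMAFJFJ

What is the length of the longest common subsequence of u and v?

Pick F at u[1]=v[1]; then F at u[2]=v[2]; then M at u[3]=v[3]; then M at u[4]=v[4]; then A at u[5]=v[5]; then J at u[6]=v[7]; then F at u[8]=v[8]; then J at u[10]=v[9]; all 8 characters appear in both, in order. dp[11][9] = 8 confirms this is the maximum.

8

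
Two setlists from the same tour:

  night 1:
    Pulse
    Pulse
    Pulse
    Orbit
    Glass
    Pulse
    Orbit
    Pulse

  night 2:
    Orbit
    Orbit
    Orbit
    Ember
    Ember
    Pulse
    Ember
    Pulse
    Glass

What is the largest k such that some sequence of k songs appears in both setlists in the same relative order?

3

Pick Pulse (night 1 #1, night 2 #6) → Pulse (night 1 #3, night 2 #8) → Glass (night 1 #5, night 2 #9); all 3 songs appear in both, in order, and the DP table's final entry dp[8][9] is also 3, so no common subsequence is longer.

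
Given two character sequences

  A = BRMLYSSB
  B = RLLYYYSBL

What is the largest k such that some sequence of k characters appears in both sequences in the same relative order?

Pick R [2,1], L [4,3], Y [5,6], S [7,7], B [8,8]; all 5 characters appear in both, in order. The LCS DP gives dp[8][9] = 5, so this is optimal.

5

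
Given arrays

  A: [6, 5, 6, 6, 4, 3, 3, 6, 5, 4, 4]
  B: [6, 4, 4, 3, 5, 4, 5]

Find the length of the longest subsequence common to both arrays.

Match 6 at A[1]=B[1]; then 4 at A[5]=B[3]; then 3 at A[7]=B[4]; then 5 at A[9]=B[5]; then 4 at A[10]=B[6] — 5 values in the same relative order in both, and the DP table's final entry dp[11][7] is also 5, so no common subsequence is longer.

5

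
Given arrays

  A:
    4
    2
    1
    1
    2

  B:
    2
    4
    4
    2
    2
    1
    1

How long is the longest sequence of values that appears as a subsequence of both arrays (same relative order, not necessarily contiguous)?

4

Match 4 (A #1, B #3); then 2 (A #2, B #5); then 1 (A #3, B #6); then 1 (A #4, B #7) — 4 values in the same relative order in both, and the DP table's final entry dp[5][7] is also 4, so no common subsequence is longer.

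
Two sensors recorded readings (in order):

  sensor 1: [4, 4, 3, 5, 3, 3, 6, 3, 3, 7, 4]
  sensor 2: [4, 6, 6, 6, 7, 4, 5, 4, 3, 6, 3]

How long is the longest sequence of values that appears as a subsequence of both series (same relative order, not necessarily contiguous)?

Let dp[i][j] be the LCS length of the first i values of sensor 1 and the first j values of sensor 2. dp[i][j] = dp[i-1][j-1]+1 when the i-th and j-th values match, else max(dp[i-1][j], dp[i][j-1]).
    ·  4  6  6  6  7  4  5  4  3  6  3
 ·  0  0  0  0  0  0  0  0  0  0  0  0
 4  0  1  1  1  1  1  1  1  1  1  1  1
 4  0  1  1  1  1  1  2  2  2  2  2  2
 3  0  1  1  1  1  1  2  2  2  3  3  3
 5  0  1  1  1  1  1  2  3  3  3  3  3
 3  0  1  1  1  1  1  2  3  3  4  4  4
 3  0  1  1  1  1  1  2  3  3  4  4  5
 6  0  1  2  2  2  2  2  3  3  4  5  5
 3  0  1  2  2  2  2  2  3  3  4  5  6
 3  0  1  2  2  2  2  2  3  3  4  5  6
 7  0  1  2  2  2  3  3  3  3  4  5  6
 4  0  1  2  2  2  3  4  4  4  4  5  6
dp[11][11] = 6. One LCS (by backtracking along matches): 4, 4, 5, 3, 6, 3.

6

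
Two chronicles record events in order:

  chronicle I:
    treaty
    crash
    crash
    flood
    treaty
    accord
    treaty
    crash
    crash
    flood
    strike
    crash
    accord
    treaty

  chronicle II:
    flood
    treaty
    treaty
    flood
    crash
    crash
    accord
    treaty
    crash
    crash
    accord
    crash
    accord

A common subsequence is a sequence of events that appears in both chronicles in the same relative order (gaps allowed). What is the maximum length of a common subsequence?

9

One common subsequence of length 9: treaty at chronicle I[1]=chronicle II[3], then crash at chronicle I[2]=chronicle II[5], then crash at chronicle I[3]=chronicle II[6], then accord at chronicle I[6]=chronicle II[7], then treaty at chronicle I[7]=chronicle II[8], then crash at chronicle I[8]=chronicle II[9], then crash at chronicle I[9]=chronicle II[10], then crash at chronicle I[12]=chronicle II[12], then accord at chronicle I[13]=chronicle II[13]. The LCS DP gives dp[14][13] = 9, so this is optimal.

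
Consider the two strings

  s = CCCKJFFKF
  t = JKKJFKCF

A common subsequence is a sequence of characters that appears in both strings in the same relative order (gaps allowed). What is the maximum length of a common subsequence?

5

Match K (s #4, t #3); then J (s #5, t #4); then F (s #7, t #5); then K (s #8, t #6); then F (s #9, t #8) — 5 characters in the same relative order in both. Since dp[9][8] = 5, nothing longer is possible.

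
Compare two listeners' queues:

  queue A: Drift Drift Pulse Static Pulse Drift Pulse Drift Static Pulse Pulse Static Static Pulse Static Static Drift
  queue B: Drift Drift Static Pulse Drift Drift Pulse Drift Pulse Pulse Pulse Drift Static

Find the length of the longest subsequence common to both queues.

11

Pick Drift (queue A #1, queue B #1), Drift (queue A #2, queue B #2), Static (queue A #4, queue B #3), Pulse (queue A #5, queue B #4), Drift (queue A #6, queue B #6), Pulse (queue A #7, queue B #7), Drift (queue A #8, queue B #8), Pulse (queue A #10, queue B #9), Pulse (queue A #11, queue B #10), Pulse (queue A #14, queue B #11), Static (queue A #16, queue B #13); all 11 songs appear in both, in order. dp[17][13] = 11 confirms this is the maximum.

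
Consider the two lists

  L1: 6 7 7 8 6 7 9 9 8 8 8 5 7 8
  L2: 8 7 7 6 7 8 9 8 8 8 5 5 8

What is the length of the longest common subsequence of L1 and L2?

10

Taking 7 (L1 #2, L2 #2) → 7 (L1 #3, L2 #3) → 6 (L1 #5, L2 #4) → 7 (L1 #6, L2 #5) → 9 (L1 #8, L2 #7) → 8 (L1 #9, L2 #8) → 8 (L1 #10, L2 #9) → 8 (L1 #11, L2 #10) → 5 (L1 #12, L2 #12) → 8 (L1 #14, L2 #13) gives a common subsequence of length 10. dp[14][13] = 10 confirms this is the maximum.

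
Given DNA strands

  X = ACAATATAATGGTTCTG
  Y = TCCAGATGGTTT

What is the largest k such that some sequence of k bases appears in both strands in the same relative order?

Pick C [2,3], then A [3,4], then A [9,6], then T [10,7], then G [11,8], then G [12,9], then T [13,10], then T [14,11], then T [16,12]; all 9 bases appear in both, in order, and the DP table's final entry dp[17][12] is also 9, so no common subsequence is longer.

9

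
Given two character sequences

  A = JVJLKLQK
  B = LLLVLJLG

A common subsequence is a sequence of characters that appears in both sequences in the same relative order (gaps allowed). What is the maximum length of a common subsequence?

Let dp[i][j] be the LCS length of the first i characters of A and the first j characters of B. dp[i][j] = dp[i-1][j-1]+1 when the i-th and j-th characters match, else max(dp[i-1][j], dp[i][j-1]).
    ·  L  L  L  V  L  J  L  G
 ·  0  0  0  0  0  0  0  0  0
 J  0  0  0  0  0  0  1  1  1
 V  0  0  0  0  1  1  1  1  1
 J  0  0  0  0  1  1  2  2  2
 L  0  1  1  1  1  2  2  3  3
 K  0  1  1  1  1  2  2  3  3
 L  0  1  2  2  2  2  2  3  3
 Q  0  1  2  2  2  2  2  3  3
 K  0  1  2  2  2  2  2  3  3
dp[8][8] = 3. One LCS (by backtracking along matches): VJL.

3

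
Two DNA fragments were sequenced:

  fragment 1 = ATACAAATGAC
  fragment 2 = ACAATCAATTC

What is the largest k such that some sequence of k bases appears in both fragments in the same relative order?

Pick A [1,4]; then T [2,5]; then C [4,6]; then A [5,7]; then A [6,8]; then T [8,10]; then C [11,11]; all 7 bases appear in both, in order. dp[11][11] = 7 confirms this is the maximum.

7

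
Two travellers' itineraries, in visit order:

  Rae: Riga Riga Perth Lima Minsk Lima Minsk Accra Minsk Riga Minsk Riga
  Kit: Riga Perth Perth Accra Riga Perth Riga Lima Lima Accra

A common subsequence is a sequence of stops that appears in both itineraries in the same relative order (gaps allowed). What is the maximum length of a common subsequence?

6

One common subsequence of length 6: Riga (Rae #1, Kit #1); then Riga (Rae #2, Kit #5); then Perth (Rae #3, Kit #6); then Lima (Rae #4, Kit #8); then Lima (Rae #6, Kit #9); then Accra (Rae #8, Kit #10). The LCS DP gives dp[12][10] = 6, so this is optimal.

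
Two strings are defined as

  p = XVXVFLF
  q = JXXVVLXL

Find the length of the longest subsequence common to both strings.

4

Pick X (p #1, q #3); then V (p #2, q #5); then X (p #3, q #7); then L (p #6, q #8); all 4 characters appear in both, in order, and the DP table's final entry dp[7][8] is also 4, so no common subsequence is longer.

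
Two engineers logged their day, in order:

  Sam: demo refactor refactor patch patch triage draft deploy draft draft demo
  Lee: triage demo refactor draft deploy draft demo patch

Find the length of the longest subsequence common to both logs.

6

Taking demo at Sam[1]=Lee[2] → refactor at Sam[3]=Lee[3] → draft at Sam[7]=Lee[4] → deploy at Sam[8]=Lee[5] → draft at Sam[10]=Lee[6] → demo at Sam[11]=Lee[7] gives a common subsequence of length 6, and the DP table's final entry dp[11][8] is also 6, so no common subsequence is longer.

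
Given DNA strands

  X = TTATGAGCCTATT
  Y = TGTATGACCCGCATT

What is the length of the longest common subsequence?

11

Taking T [1,1], T [2,3], A [3,4], T [4,5], G [5,6], A [6,7], G [7,11], C [9,12], A [11,13], T [12,14], T [13,15] gives a common subsequence of length 11. dp[13][15] = 11 confirms this is the maximum.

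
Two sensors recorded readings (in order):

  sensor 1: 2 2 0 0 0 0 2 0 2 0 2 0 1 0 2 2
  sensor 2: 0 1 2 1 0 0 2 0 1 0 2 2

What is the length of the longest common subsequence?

Match 0 (sensor 1 #3, sensor 2 #1), 2 (sensor 1 #7, sensor 2 #3), 0 (sensor 1 #8, sensor 2 #5), 0 (sensor 1 #10, sensor 2 #6), 2 (sensor 1 #11, sensor 2 #7), 0 (sensor 1 #12, sensor 2 #8), 1 (sensor 1 #13, sensor 2 #9), 0 (sensor 1 #14, sensor 2 #10), 2 (sensor 1 #15, sensor 2 #11), 2 (sensor 1 #16, sensor 2 #12) — 10 values in the same relative order in both. dp[16][12] = 10 confirms this is the maximum.

10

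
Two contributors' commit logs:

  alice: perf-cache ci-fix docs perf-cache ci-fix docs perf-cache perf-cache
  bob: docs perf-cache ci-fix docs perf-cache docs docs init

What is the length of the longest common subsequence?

5

Match perf-cache [1,2], ci-fix [2,3], docs [3,4], perf-cache [4,5], docs [6,7] — 5 commits in the same relative order in both. The LCS DP gives dp[8][8] = 5, so this is optimal.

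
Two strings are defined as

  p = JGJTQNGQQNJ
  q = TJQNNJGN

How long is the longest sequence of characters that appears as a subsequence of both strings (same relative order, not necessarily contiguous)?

Let dp[i][j] be the LCS length of the first i characters of p and the first j characters of q. dp[i][j] = dp[i-1][j-1]+1 when the i-th and j-th characters match, else max(dp[i-1][j], dp[i][j-1]).
    ·  T  J  Q  N  N  J  G  N
 ·  0  0  0  0  0  0  0  0  0
 J  0  0  1  1  1  1  1  1  1
 G  0  0  1  1  1  1  1  2  2
 J  0  0  1  1  1  1  2  2  2
 T  0  1  1  1  1  1  2  2  2
 Q  0  1  1  2  2  2  2  2  2
 N  0  1  1  2  3  3  3  3  3
 G  0  1  1  2  3  3  3  4  4
 Q  0  1  1  2  3  3  3  4  4
 Q  0  1  1  2  3  3  3  4  4
 N  0  1  1  2  3  4  4  4  5
 J  0  1  2  2  3  4  5  5  5
dp[11][8] = 5. One LCS (by backtracking along matches): JQNGN.

5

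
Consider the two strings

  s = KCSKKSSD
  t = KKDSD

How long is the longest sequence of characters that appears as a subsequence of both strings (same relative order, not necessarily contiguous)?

Pick K (s #1, t #1), K (s #4, t #2), S (s #7, t #4), D (s #8, t #5); all 4 characters appear in both, in order. The LCS DP gives dp[8][5] = 4, so this is optimal.

4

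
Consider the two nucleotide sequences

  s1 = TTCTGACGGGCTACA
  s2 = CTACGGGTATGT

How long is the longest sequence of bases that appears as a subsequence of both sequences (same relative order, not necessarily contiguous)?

Match C at s1[3]=s2[1]; then T at s1[4]=s2[2]; then A at s1[6]=s2[3]; then C at s1[7]=s2[4]; then G at s1[8]=s2[5]; then G at s1[9]=s2[6]; then G at s1[10]=s2[7]; then T at s1[12]=s2[8]; then A at s1[13]=s2[9] — 9 bases in the same relative order in both. dp[15][12] = 9 confirms this is the maximum.

9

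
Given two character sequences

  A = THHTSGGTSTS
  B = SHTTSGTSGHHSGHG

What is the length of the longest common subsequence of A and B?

7

Match T at A[1]=B[3]; then T at A[4]=B[4]; then S at A[5]=B[5]; then G at A[7]=B[6]; then T at A[8]=B[7]; then S at A[9]=B[8]; then S at A[11]=B[12] — 7 characters in the same relative order in both. dp[11][15] = 7 confirms this is the maximum.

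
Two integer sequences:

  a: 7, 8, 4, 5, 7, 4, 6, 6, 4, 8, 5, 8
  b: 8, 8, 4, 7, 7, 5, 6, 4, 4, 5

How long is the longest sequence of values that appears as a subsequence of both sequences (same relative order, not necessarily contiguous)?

6

Let dp[i][j] be the LCS length of the first i values of a and the first j values of b. dp[i][j] = dp[i-1][j-1]+1 when the i-th and j-th values match, else max(dp[i-1][j], dp[i][j-1]).
    ·  8  8  4  7  7  5  6  4  4  5
 ·  0  0  0  0  0  0  0  0  0  0  0
 7  0  0  0  0  1  1  1  1  1  1  1
 8  0  1  1  1  1  1  1  1  1  1  1
 4  0  1  1  2  2  2  2  2  2  2  2
 5  0  1  1  2  2  2  3  3  3  3  3
 7  0  1  1  2  3  3  3  3  3  3  3
 4  0  1  1  2  3  3  3  3  4  4  4
 6  0  1  1  2  3  3  3  4  4  4  4
 6  0  1  1  2  3  3  3  4  4  4  4
 4  0  1  1  2  3  3  3  4  5  5  5
 8  0  1  2  2  3  3  3  4  5  5  5
 5  0  1  2  2  3  3  4  4  5  5  6
 8  0  1  2  2  3  3  4  4  5  5  6
dp[12][10] = 6. One LCS (by backtracking along matches): 8, 4, 5, 4, 4, 5.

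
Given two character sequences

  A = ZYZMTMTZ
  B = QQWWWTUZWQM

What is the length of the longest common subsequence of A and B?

2

Pick Z [1,8] → M [6,11]; all 2 characters appear in both, in order. The LCS DP gives dp[8][11] = 2, so this is optimal.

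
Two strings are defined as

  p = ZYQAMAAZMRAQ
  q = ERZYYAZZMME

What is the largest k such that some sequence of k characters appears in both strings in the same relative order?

Let dp[i][j] be the LCS length of the first i characters of p and the first j characters of q. dp[i][j] = dp[i-1][j-1]+1 when the i-th and j-th characters match, else max(dp[i-1][j], dp[i][j-1]).
    ·  E  R  Z  Y  Y  A  Z  Z  M  M  E
 ·  0  0  0  0  0  0  0  0  0  0  0  0
 Z  0  0  0  1  1  1  1  1  1  1  1  1
 Y  0  0  0  1  2  2  2  2  2  2  2  2
 Q  0  0  0  1  2  2  2  2  2  2  2  2
 A  0  0  0  1  2  2  3  3  3  3  3  3
 M  0  0  0  1  2  2  3  3  3  4  4  4
 A  0  0  0  1  2  2  3  3  3  4  4  4
 A  0  0  0  1  2  2  3  3  3  4  4  4
 Z  0  0  0  1  2  2  3  4  4  4  4  4
 M  0  0  0  1  2  2  3  4  4  5  5  5
 R  0  0  1  1  2  2  3  4  4  5  5  5
 A  0  0  1  1  2  2  3  4  4  5  5  5
 Q  0  0  1  1  2  2  3  4  4  5  5  5
dp[12][11] = 5. One LCS (by backtracking along matches): ZYAMM.

5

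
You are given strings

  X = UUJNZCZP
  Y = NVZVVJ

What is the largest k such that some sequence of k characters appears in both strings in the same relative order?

2

Taking N (X #4, Y #1); then Z (X #5, Y #3) gives a common subsequence of length 2, and the DP table's final entry dp[8][6] is also 2, so no common subsequence is longer.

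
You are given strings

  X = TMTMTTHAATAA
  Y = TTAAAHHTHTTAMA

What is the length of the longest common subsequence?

7

Match T (X #1, Y #1), T (X #3, Y #2), T (X #5, Y #8), T (X #6, Y #10), T (X #10, Y #11), A (X #11, Y #12), A (X #12, Y #14) — 7 characters in the same relative order in both. Since dp[12][14] = 7, nothing longer is possible.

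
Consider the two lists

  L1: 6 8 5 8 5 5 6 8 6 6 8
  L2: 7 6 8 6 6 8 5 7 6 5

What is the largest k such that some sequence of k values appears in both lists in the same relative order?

5

Taking 6 (L1 #1, L2 #2); then 8 (L1 #2, L2 #3); then 8 (L1 #4, L2 #6); then 5 (L1 #5, L2 #7); then 5 (L1 #6, L2 #10) gives a common subsequence of length 5, and the DP table's final entry dp[11][10] is also 5, so no common subsequence is longer.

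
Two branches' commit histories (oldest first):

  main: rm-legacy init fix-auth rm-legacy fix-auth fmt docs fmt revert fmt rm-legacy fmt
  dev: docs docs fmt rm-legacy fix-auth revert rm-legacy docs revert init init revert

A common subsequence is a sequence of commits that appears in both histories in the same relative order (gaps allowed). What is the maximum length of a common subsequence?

5

Taking rm-legacy [1,4] → fix-auth [3,5] → rm-legacy [4,7] → docs [7,8] → revert [9,12] gives a common subsequence of length 5, and the DP table's final entry dp[12][12] is also 5, so no common subsequence is longer.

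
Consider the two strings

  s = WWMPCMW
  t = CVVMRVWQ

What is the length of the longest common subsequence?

3

Taking C (s #5, t #1); then M (s #6, t #4); then W (s #7, t #7) gives a common subsequence of length 3. Since dp[7][8] = 3, nothing longer is possible.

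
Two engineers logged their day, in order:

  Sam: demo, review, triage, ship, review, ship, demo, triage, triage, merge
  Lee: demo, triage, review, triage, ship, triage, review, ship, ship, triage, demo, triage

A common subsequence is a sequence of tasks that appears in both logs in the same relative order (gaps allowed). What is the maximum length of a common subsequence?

8

Taking demo [1,1], review [2,3], triage [3,4], ship [4,5], review [5,7], ship [6,9], demo [7,11], triage [9,12] gives a common subsequence of length 8. Since dp[10][12] = 8, nothing longer is possible.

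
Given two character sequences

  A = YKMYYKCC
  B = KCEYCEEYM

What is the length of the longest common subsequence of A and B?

3

Let dp[i][j] be the LCS length of the first i characters of A and the first j characters of B. dp[i][j] = dp[i-1][j-1]+1 when the i-th and j-th characters match, else max(dp[i-1][j], dp[i][j-1]).
    ·  K  C  E  Y  C  E  E  Y  M
 ·  0  0  0  0  0  0  0  0  0  0
 Y  0  0  0  0  1  1  1  1  1  1
 K  0  1  1  1  1  1  1  1  1  1
 M  0  1  1  1  1  1  1  1  1  2
 Y  0  1  1  1  2  2  2  2  2  2
 Y  0  1  1  1  2  2  2  2  3  3
 K  0  1  1  1  2  2  2  2  3  3
 C  0  1  2  2  2  3  3  3  3  3
 C  0  1  2  2  2  3  3  3  3  3
dp[8][9] = 3. One LCS (by backtracking along matches): KYY.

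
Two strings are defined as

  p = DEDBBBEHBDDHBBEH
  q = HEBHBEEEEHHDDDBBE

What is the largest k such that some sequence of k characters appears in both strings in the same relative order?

10

Match E (p #2, q #2), B (p #4, q #3), B (p #5, q #5), E (p #7, q #9), H (p #8, q #11), D (p #10, q #13), D (p #11, q #14), B (p #13, q #15), B (p #14, q #16), E (p #15, q #17) — 10 characters in the same relative order in both. dp[16][17] = 10 confirms this is the maximum.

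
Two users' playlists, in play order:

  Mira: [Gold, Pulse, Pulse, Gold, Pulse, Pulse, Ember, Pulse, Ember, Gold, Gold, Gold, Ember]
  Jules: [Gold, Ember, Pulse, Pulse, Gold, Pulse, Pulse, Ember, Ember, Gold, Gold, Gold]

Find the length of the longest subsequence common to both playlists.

11

Taking Gold at Mira[1]=Jules[1]; then Pulse at Mira[2]=Jules[3]; then Pulse at Mira[3]=Jules[4]; then Gold at Mira[4]=Jules[5]; then Pulse at Mira[5]=Jules[6]; then Pulse at Mira[6]=Jules[7]; then Ember at Mira[7]=Jules[8]; then Ember at Mira[9]=Jules[9]; then Gold at Mira[10]=Jules[10]; then Gold at Mira[11]=Jules[11]; then Gold at Mira[12]=Jules[12] gives a common subsequence of length 11, and the DP table's final entry dp[13][12] is also 11, so no common subsequence is longer.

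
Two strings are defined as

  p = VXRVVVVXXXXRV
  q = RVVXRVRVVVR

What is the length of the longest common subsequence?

8

Match V at p[1]=q[3]; then X at p[2]=q[4]; then R at p[3]=q[5]; then V at p[4]=q[6]; then V at p[5]=q[8]; then V at p[6]=q[9]; then V at p[7]=q[10]; then R at p[12]=q[11] — 8 characters in the same relative order in both, and the DP table's final entry dp[13][11] is also 8, so no common subsequence is longer.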